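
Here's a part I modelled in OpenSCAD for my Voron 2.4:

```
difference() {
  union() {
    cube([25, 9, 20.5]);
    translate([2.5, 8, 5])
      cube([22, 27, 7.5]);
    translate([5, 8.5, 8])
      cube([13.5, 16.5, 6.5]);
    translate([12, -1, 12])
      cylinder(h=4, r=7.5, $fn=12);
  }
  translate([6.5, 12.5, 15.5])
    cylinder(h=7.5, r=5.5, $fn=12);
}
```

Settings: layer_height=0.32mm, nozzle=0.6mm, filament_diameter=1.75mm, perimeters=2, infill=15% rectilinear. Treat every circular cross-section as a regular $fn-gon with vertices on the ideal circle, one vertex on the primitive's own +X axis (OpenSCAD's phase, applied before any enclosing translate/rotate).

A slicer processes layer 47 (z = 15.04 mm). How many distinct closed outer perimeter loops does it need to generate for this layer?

At z = 15.04 mm: the 25×9 cube contributes its full rectangle; the cube at (2.5, 8) is absent (z outside [5, 12.5]); the cube at (5, 8.5) is absent (z outside [8, 14.5]); the r=7.5 cylinder at (12, -1) gives a regular 12-gon of circumradius 7.5 (constant along its height); Combining (union): the regions partially overlap (shared area 69.64 mm²), so overlapping operands fuse into one piece — 1 connected region; the cylinder at (6.5, 12.5) is absent (z outside [15.5, 23]); Taking the first minus the rest: none of the subtracted shapes is present at this height, so the result so far is unchanged — 1 connected region. The result has 1 disconnected region.

1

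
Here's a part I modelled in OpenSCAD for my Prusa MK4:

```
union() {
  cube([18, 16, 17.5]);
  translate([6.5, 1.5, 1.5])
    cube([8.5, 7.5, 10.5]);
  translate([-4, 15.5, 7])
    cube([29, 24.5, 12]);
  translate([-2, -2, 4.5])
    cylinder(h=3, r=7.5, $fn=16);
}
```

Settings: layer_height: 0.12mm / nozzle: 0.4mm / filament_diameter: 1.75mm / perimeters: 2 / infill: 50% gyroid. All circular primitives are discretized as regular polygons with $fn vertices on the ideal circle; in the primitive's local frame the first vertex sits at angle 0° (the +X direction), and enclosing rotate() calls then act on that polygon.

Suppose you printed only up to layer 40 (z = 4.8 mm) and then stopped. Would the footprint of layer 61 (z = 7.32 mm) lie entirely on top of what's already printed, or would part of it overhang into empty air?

Compare the two slices. At z = 4.8: the cube is present — its section is the full 18×16 rectangle (area 288.00 mm²); the cube at (6.5, 1.5) is present — its section is the full 8.5×7.5 rectangle (area 63.75 mm²); the cube at (-4, 15.5) is absent (z outside [7, 19]); the r=7.5 cylinder at (-2, -2) gives a regular 16-gon of circumradius 7.5 (constant along its height) (area = (16/2)·7.500²·sin(360°/16) = 172.21 mm²); Merging all regions: the regions partially overlap — summed areas 523.96 mm² minus the doubly-counted overlap 81.60 mm² gives 442.36 mm² — area = 442.36 mm². At z = 7.32: the cube (footprint 18×16) is included at this height (area 288.00 mm²); the cube at (6.5, 1.5) is present — its section is the full 8.5×7.5 rectangle (area 63.75 mm²); the 29×24.5 cube at (-4, 15.5) contributes its full rectangle (area 710.50 mm²); the r=7.5 cylinder at (-2, -2) contributes a regular 16-gon of circumradius 7.5 (area = (16/2)·7.500²·sin(360°/16) = 172.21 mm²); Taking the union: the regions partially overlap — summed areas 1234.46 mm² minus the doubly-counted overlap 90.60 mm² gives 1143.86 mm² — area = 1143.86 mm². Checking containment: at z = 7.32 the cross-section extends beyond the z = 4.8 cross-section by about 701.50 mm².

part overhangs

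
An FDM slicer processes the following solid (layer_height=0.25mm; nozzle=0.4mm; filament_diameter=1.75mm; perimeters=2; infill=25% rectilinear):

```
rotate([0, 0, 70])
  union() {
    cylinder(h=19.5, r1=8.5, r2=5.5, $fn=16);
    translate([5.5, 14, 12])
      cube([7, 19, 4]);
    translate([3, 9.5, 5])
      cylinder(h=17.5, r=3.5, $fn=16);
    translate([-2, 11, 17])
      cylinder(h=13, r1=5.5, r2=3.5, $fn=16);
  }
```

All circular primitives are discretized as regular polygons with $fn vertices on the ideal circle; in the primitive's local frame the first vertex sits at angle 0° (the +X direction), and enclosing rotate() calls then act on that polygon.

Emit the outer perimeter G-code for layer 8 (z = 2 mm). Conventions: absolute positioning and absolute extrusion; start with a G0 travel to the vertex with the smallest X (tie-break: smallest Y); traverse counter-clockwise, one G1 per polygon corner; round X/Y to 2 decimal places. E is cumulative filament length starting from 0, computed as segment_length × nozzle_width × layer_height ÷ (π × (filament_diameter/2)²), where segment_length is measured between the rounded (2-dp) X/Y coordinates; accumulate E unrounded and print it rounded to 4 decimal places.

At z = 2 mm: the cone (r1=8.5→r2=5.5) has section circumradius 8.192 here — a regular 16-gon; the cube at (5.5, 14) is not intersected at this z (z outside [12, 16]); the cylinder at (3, 9.5) is not intersected at this z (z outside [5, 22.5]); the cone at (-2, 11) is absent (z outside [17, 30]); Taking the union: only the cone is present, so the union is just that shape — 1 connected region; (whole slice rotated 70° about Z — lengths, areas and connectivity unchanged). The outline is a single polygon with 16 vertices. Extrusion per mm of travel: 0.4 × 0.25 / (π × 0.875²) = 0.041575. Accumulating E over each segment gives final E = 2.1255.

G0 X-8.18 Y-0.36 Z2.00
G1 X-7.42 Y-3.46 E0.1327
G1 X-5.53 Y-6.04 E0.2657
G1 X-2.80 Y-7.70 E0.3985
G1 X0.36 Y-8.18 E0.5314
G1 X3.46 Y-7.42 E0.6641
G1 X6.04 Y-5.53 E0.7971
G1 X7.70 Y-2.80 E0.9299
G1 X8.18 Y0.36 E1.0628
G1 X7.42 Y3.46 E1.1955
G1 X5.53 Y6.04 E1.3284
G1 X2.80 Y7.70 E1.4613
G1 X-0.36 Y8.18 E1.5942
G1 X-3.46 Y7.42 E1.7269
G1 X-6.04 Y5.53 E1.8598
G1 X-7.70 Y2.80 E1.9927
G1 X-8.18 Y-0.36 E2.1255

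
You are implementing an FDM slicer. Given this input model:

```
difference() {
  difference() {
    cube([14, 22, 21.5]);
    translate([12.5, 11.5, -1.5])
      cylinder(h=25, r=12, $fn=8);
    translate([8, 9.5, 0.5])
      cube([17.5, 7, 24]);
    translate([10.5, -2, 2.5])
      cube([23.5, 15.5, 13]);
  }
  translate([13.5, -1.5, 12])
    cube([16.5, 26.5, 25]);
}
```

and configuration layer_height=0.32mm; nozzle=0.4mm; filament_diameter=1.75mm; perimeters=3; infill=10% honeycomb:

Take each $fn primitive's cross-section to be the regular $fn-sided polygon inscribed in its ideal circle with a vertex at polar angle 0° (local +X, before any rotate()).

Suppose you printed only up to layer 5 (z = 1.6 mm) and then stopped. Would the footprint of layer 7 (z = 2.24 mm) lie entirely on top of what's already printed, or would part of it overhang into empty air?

entirely on top

Compare the two slices. At z = 1.6: the cube (footprint 14×22) is included at this height (area 308.00 mm²); the r=12 cylinder at (12.5, 11.5) gives a regular 8-gon of circumradius 12 (constant along its height) (area = (8/2)·12.000²·sin(360°/8) = 407.29 mm²); the cube at (8, 9.5) is present — its section is the full 17.5×7 rectangle (area 122.50 mm²); the cube at (10.5, -2) is not intersected at this z (z outside [2.5, 15.5]); After the difference (first − rest): starting from the 14×22 cube (308.00 mm²), the r=12 cylinder at (12.5, 11.5) partially overlaps it — only the 233.61 mm² overlap (of its 407.29 mm²) is removed, clipping the outline; the 17.5×7 cube at (8, 9.5) misses the remaining region (no effect) — area = 74.39 mm²; the cube at (13.5, -1.5) is absent (z outside [12, 37]); After the difference (first − rest): none of the subtracted shapes is present at this height, so the result so far is unchanged — area = 74.39 mm². At z = 2.24: the cube is present — its section is the full 14×22 rectangle (area 308.00 mm²); the r=12 cylinder at (12.5, 11.5) contributes a regular 8-gon of circumradius 12 (area = (8/2)·12.000²·sin(360°/8) = 407.29 mm²); the cube at (8, 9.5) is present — its section is the full 17.5×7 rectangle (area 122.50 mm²); the cube at (10.5, -2) is not intersected at this z (z outside [2.5, 15.5]); Taking the first minus the rest: starting from the 14×22 cube (308.00 mm²), the r=12 cylinder at (12.5, 11.5) partially overlaps it — only the 233.61 mm² overlap (of its 407.29 mm²) is removed, clipping the outline; the 17.5×7 cube at (8, 9.5) misses the remaining region (no effect) — area = 74.39 mm²; the cube at (13.5, -1.5) is not intersected at this z (z outside [12, 37]); Subtracting the remaining from the first: none of the subtracted shapes is present at this height, so the result so far is unchanged — area = 74.39 mm². Checking containment: the cross-section at z = 2.24 is a subset of the cross-section at z = 1.6.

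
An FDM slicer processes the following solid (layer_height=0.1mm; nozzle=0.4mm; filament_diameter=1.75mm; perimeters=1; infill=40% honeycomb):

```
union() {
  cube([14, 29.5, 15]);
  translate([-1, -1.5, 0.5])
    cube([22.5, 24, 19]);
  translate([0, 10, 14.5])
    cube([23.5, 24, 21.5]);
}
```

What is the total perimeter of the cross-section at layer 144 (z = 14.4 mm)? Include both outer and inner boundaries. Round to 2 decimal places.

107.00 mm

At z = 14.4 mm: the 14×29.5 cube contributes its full rectangle (perimeter 87.00 mm); the 22.5×24 cube at (-1, -1.5) contributes its full rectangle (perimeter 93.00 mm); the cube at (0, 10) is not intersected at this z (z outside [14.5, 36]); Taking the union: the regions partially overlap (shared area 315.00 mm²), so the edge portions inside another operand are dropped and the merged outline is re-measured after clipping — boundary = 107.00 mm. Overall, the cross-section is a single solid region. Total boundary length (outer) = 107.00 mm.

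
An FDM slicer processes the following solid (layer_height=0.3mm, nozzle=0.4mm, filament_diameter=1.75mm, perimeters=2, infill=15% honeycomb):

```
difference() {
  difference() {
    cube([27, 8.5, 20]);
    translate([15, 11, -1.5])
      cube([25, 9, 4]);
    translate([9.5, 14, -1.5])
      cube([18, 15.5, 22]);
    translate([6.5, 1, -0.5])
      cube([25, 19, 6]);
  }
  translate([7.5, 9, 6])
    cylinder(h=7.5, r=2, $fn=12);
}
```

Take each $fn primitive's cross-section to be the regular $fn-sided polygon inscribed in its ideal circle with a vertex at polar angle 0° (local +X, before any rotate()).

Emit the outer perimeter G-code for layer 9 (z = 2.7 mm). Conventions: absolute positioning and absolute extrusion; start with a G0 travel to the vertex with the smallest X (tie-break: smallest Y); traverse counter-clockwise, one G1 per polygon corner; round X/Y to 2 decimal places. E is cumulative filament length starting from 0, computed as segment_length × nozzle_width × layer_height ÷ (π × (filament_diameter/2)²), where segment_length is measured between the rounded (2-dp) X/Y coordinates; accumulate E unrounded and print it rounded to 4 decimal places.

At z = 2.7 mm: the cube is present — its section is the full 27×8.5 rectangle; the cube at (15, 11) does not reach this height (z outside [-1.5, 2.5]); the cube at (9.5, 14) is present — its section is the full 18×15.5 rectangle; the 25×19 cube at (6.5, 1) contributes its full rectangle; Subtracting the remaining from the first: starting from the 27×8.5 cube, the 18×15.5 cube at (9.5, 14) misses the remaining region (no effect); the 25×19 cube at (6.5, 1) partially overlaps it — only the 153.75 mm² overlap (of its 475.00 mm²) is removed, clipping the outline — 1 connected region; the cylinder at (7.5, 9) is not intersected at this z (z outside [6, 13.5]); Taking the first minus the rest: none of the subtracted shapes is present at this height, so the result so far is unchanged — 1 connected region. The outline is a single polygon with 6 vertices. Extrusion per mm of travel: 0.4 × 0.3 / (π × 0.875²) = 0.049890. Accumulating E over each segment gives final E = 3.5422.

G0 X0.00 Y0.00 Z2.70
G1 X27.00 Y0.00 E1.3470
G1 X27.00 Y1.00 E1.3969
G1 X6.50 Y1.00 E2.4197
G1 X6.50 Y8.50 E2.7939
G1 X0.00 Y8.50 E3.1181
G1 X0.00 Y0.00 E3.5422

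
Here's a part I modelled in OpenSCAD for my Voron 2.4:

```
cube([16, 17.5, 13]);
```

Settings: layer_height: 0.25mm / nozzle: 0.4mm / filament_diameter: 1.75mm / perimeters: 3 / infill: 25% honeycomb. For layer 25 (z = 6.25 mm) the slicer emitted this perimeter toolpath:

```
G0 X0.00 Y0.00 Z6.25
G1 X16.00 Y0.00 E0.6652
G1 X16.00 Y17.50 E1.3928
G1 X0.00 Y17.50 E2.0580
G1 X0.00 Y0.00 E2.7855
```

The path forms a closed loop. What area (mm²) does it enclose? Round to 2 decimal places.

Apply the shoelace formula to the sequence of (X, Y) vertices; enclosed area = 280.00 mm².

280.00 mm²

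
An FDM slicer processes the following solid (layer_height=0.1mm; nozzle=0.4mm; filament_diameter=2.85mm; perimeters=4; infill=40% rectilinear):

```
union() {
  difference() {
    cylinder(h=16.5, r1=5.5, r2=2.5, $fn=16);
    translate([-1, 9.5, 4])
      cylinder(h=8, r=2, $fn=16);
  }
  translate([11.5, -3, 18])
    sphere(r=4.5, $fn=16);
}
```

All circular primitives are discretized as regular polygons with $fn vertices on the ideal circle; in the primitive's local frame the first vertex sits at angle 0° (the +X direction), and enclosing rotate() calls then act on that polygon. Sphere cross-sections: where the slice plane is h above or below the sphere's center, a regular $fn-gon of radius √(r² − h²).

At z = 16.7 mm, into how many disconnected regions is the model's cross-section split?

1

At z = 16.7 mm: the cone is absent (z outside [0, 16.5]); the cylinder at (-1, 9.5) does not reach this height (z outside [4, 12]); After the difference (first − rest): the first operand is absent here, so nothing remains; the r=4.5 sphere at (11.5, -3) slices to a regular 16-gon of circumradius 4.308 (√(r²−h²) with h=1.3 from center); Combining (union): only the r=4.5 sphere at (11.5, -3) is present, so the union is just that shape — 1 connected region. The result has 1 disconnected region.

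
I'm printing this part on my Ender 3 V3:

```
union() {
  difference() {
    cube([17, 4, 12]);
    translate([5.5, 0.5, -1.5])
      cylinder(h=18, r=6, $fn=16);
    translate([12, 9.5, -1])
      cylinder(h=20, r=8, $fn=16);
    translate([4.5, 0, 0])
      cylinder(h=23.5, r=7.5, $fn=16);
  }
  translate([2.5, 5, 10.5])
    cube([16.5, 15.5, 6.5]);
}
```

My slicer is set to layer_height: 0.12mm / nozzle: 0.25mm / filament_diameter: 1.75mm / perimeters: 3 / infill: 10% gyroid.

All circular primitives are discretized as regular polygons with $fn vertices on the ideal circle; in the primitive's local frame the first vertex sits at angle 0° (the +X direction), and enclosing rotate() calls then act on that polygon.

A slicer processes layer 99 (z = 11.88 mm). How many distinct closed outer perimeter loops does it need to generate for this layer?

2

At z = 11.88 mm: the cube is present — its section is the full 17×4 rectangle; the r=6 cylinder at (5.5, 0.5) gives a regular 16-gon of circumradius 6 (constant along its height); the cylinder at (12, 9.5): section is a regular 16-gon, circumradius r=8; the cylinder at (4.5, 0): section is a regular 16-gon, circumradius r=7.5; Subtracting the remaining from the first: starting from the 17×4 cube, the r=6 cylinder at (5.5, 0.5) partially overlaps it — only the 43.98 mm² overlap (of its 110.21 mm²) is removed, clipping the outline; the r=8 cylinder at (12, 9.5) partially overlaps it — only the 11.79 mm² overlap (of its 195.93 mm²) is removed, clipping the outline; the r=7.5 cylinder at (4.5, 0) partially overlaps it — only the 1.13 mm² overlap (of its 172.21 mm²) is removed, clipping the outline — 1 connected region; the cube at (2.5, 5) (footprint 16.5×15.5) is included at this height; Combining (union): the 2 present regions are separate (no shared area or edge), so areas and boundary lengths simply add and each stays a separate island — 2 connected regions. The result has 2 disconnected regions.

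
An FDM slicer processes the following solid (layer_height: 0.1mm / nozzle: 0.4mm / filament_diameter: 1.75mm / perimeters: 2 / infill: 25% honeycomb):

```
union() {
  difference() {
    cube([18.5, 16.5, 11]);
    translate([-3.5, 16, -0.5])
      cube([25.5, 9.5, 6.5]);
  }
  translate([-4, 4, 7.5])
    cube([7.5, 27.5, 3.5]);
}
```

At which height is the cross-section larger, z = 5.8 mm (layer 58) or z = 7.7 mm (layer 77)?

Layer 58 (z = 5.8): the 18.5×16.5 cube contributes its full rectangle (area 305.25 mm²); the cube at (-3.5, 16) (footprint 25.5×9.5) is included at this height (area 242.25 mm²); Taking the first minus the rest: starting from the 18.5×16.5 cube (305.25 mm²), the 25.5×9.5 cube at (-3.5, 16) partially overlaps it — only the 9.25 mm² overlap (of its 242.25 mm²) is removed, clipping the outline — area = 296.00 mm²; the cube at (-4, 4) is not intersected at this z (z outside [7.5, 11]); Combining (union): only that combined region is present, so the union is just that shape — area = 296.00 mm². So its area = 296.00 mm². Layer 77 (z = 7.7): the cube (footprint 18.5×16.5) is included at this height (area 305.25 mm²); the cube at (-3.5, 16) does not reach this height (z outside [-0.5, 6]); Taking the first minus the rest: none of the subtracted shapes is present at this height, so the 18.5×16.5 cube is unchanged — area = 305.25 mm²; the cube at (-4, 4) is present — its section is the full 7.5×27.5 rectangle (area 206.25 mm²); Merging all regions: the regions partially overlap — summed areas 511.50 mm² minus the doubly-counted overlap 43.75 mm² gives 467.75 mm² — area = 467.75 mm². So its area = 467.75 mm². Layer 77 is larger (467.75 vs 296.00 mm²).

layer 77 (z = 7.7 mm)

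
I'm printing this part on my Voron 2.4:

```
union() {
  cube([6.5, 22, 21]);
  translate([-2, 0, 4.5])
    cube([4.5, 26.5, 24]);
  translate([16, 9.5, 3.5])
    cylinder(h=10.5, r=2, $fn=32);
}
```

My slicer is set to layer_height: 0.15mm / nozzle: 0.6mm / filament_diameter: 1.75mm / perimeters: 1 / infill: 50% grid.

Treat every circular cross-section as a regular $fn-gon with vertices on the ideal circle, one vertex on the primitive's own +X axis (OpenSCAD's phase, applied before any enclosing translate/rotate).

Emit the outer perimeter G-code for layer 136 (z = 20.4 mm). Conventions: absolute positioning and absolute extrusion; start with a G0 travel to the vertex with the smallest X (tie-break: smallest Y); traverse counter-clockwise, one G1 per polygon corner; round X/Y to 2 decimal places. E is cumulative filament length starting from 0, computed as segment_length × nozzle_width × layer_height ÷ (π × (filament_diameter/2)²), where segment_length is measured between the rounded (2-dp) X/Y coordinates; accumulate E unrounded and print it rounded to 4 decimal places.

G0 X-2.00 Y0.00 Z20.40
G1 X6.50 Y0.00 E0.3181
G1 X6.50 Y22.00 E1.1412
G1 X2.50 Y22.00 E1.2909
G1 X2.50 Y26.50 E1.4593
G1 X-2.00 Y26.50 E1.6277
G1 X-2.00 Y0.00 E2.6192

At z = 20.4 mm: the cube (footprint 6.5×22) is included at this height; the cube at (-2, 0) is present — its section is the full 4.5×26.5 rectangle; the cylinder at (16, 9.5) is absent (z outside [3.5, 14]); Taking the union: the regions partially overlap (shared area 55.00 mm²), so overlapping operands fuse into one piece — 1 connected region. The outline is a single polygon with 6 vertices. Extrusion per mm of travel: 0.6 × 0.15 / (π × 0.875²) = 0.037418. Accumulating E over each segment gives final E = 2.6192.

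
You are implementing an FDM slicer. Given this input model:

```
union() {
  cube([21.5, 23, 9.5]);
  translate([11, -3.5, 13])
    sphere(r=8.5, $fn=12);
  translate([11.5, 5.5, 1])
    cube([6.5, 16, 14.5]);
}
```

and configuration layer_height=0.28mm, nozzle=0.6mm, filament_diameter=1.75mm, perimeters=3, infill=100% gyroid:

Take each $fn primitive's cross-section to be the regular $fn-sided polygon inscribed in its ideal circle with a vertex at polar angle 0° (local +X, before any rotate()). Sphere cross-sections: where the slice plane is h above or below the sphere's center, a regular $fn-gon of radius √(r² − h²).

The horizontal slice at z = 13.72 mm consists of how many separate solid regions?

At z = 13.72 mm: the cube is not intersected at this z (z outside [0, 9.5]); the sphere at (11, -3.5): section is a regular 12-gon, circumradius = √(r²−h²) = √(8.5²−0.72²) = 8.469; the 6.5×16 cube at (11.5, 5.5) contributes its full rectangle; Combining (union): the 2 present regions are separate (no shared area or edge), so areas and boundary lengths simply add and each stays a separate island — 2 connected regions. The result has 2 disconnected regions.

2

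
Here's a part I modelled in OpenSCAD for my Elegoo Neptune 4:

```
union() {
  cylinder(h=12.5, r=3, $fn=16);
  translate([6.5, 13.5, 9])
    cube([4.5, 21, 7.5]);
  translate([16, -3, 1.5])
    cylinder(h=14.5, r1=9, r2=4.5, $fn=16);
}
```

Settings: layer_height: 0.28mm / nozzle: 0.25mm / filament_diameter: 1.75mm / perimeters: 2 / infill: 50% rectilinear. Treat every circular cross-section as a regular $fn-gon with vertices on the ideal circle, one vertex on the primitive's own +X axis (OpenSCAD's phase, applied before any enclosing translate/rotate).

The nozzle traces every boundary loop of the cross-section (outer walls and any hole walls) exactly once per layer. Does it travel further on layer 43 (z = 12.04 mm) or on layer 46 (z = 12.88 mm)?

layer 43 (z = 12.04 mm)

Layer 43 (z = 12.04): the r=3 cylinder contributes a regular 16-gon of circumradius 3 (perimeter = 2·16·3.000·sin(180°/16) = 18.73 mm); the 4.5×21 cube at (6.5, 13.5) contributes its full rectangle (perimeter 51.00 mm); the cone at (16, -3) contributes a regular 16-gon of circumradius 5.729 (interpolated between r1=9 and r2=4.5 at t=0.727) (perimeter = 2·16·5.729·sin(180°/16) = 35.77 mm); Combining (union): the 3 present regions are separate (no shared area or edge), so areas and boundary lengths simply add and each stays a separate island — boundary = 105.49 mm. So its perimeter = 105.49 mm. Layer 46 (z = 12.88): the cylinder is absent (z outside [0, 12.5]); the cube at (6.5, 13.5) (footprint 4.5×21) is included at this height (perimeter 51.00 mm); the cone at (16, -3) (r1=9→r2=4.5) has section circumradius 5.468 here — a regular 16-gon (perimeter = 2·16·5.468·sin(180°/16) = 34.14 mm); Merging all regions: the 2 present regions are separate (no shared area or edge), so areas and boundary lengths simply add and each stays a separate island — boundary = 85.14 mm. So its perimeter = 85.14 mm. Layer 43 is larger (105.49 vs 85.14 mm).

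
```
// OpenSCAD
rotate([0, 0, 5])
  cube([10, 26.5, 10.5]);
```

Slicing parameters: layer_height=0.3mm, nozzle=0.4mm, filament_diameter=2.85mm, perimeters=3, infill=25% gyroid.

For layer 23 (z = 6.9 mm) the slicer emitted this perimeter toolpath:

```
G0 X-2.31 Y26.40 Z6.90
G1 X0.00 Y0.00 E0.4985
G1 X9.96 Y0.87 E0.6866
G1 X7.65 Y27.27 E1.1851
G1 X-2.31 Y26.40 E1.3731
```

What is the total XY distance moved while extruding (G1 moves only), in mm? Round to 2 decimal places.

73.00 mm

Sum the Euclidean lengths of each G1 segment: total = 73.00 mm.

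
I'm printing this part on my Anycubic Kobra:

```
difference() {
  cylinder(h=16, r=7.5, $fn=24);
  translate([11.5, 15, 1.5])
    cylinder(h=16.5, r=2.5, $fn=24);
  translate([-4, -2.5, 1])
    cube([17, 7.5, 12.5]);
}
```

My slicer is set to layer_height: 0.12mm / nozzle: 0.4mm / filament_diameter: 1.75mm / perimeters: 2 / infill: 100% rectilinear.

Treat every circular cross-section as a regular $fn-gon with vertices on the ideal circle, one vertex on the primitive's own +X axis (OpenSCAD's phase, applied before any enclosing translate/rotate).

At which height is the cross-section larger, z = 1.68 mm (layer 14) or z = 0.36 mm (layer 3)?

Layer 14 (z = 1.68): the r=7.5 cylinder gives a regular 24-gon of circumradius 7.5 (constant along its height) (area = (24/2)·7.500²·sin(360°/24) = 174.70 mm²); the r=2.5 cylinder at (11.5, 15) gives a regular 24-gon of circumradius 2.5 (constant along its height) (area = (24/2)·2.500²·sin(360°/24) = 19.41 mm²); the cube at (-4, -2.5) is present — its section is the full 17×7.5 rectangle (area 127.50 mm²); After the difference (first − rest): starting from the r=7.5 cylinder (174.70 mm²), the r=2.5 cylinder at (11.5, 15) misses the remaining region (no effect); the 17×7.5 cube at (-4, -2.5) partially overlaps it — only the 82.55 mm² overlap (of its 127.50 mm²) is removed, clipping the outline — area = 92.15 mm². So its area = 92.15 mm². Layer 3 (z = 0.36): the r=7.5 cylinder contributes a regular 24-gon of circumradius 7.5 (area = (24/2)·7.500²·sin(360°/24) = 174.70 mm²); the cylinder at (11.5, 15) does not reach this height (z outside [1.5, 18]); the cube at (-4, -2.5) is not intersected at this z (z outside [1, 13.5]); After the difference (first − rest): none of the subtracted shapes is present at this height, so the r=7.5 cylinder is unchanged — area = 174.70 mm². So its area = 174.70 mm². Layer 3 is larger (174.70 vs 92.15 mm²).

layer 3 (z = 0.36 mm)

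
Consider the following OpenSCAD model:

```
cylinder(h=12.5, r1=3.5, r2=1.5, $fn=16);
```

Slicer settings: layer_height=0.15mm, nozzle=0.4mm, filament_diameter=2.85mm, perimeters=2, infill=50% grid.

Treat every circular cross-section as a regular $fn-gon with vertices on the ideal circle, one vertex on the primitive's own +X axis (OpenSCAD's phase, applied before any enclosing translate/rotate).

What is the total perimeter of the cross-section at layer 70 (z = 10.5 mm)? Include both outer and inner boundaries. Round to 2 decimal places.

At z = 10.5 mm: the cone contributes a regular 16-gon of circumradius 1.820 (interpolated between r1=3.5 and r2=1.5 at t=0.840) (perimeter = 2·16·1.820·sin(180°/16) = 11.36 mm). Overall, the cross-section is a single solid region. Total boundary length (outer) = 11.36 mm.

11.36 mm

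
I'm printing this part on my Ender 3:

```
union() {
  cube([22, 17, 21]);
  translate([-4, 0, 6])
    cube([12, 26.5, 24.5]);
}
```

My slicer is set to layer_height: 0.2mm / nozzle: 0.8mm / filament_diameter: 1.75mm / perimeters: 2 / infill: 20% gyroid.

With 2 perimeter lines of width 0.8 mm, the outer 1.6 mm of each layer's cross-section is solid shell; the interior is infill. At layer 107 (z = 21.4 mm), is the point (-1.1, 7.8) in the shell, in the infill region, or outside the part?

At z = 21.4 mm: the cube is absent (z outside [0, 21]); the 12×26.5 cube at (-4, 0) contributes its full rectangle; Combining (union): only the 12×26.5 cube at (-4, 0) is present, so the union is just that shape — 1 connected region. Overall, the cross-section is a single solid region. The nearest boundary edge runs (-4.00, 26.50)→(-4.00, 0.00); distance from the point to it = 2.90 mm. The point is inside the cross-section and 2.90 mm from the nearest boundary — more than the 1.6 mm shell width (2 × 0.8), so it's in the infill interior.

infill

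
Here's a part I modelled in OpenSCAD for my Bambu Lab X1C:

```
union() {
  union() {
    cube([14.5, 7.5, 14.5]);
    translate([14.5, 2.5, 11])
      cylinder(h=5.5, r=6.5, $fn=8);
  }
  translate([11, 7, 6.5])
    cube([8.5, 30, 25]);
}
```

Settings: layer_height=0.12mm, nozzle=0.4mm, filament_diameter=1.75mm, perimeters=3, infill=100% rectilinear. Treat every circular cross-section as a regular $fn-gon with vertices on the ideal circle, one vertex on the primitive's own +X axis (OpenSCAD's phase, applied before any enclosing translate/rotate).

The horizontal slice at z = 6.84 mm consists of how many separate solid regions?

At z = 6.84 mm: the cube (footprint 14.5×7.5) is included at this height; the cylinder at (14.5, 2.5) is not intersected at this z (z outside [11, 16.5]); Taking the union: only the 14.5×7.5 cube is present, so the union is just that shape — 1 connected region; the cube at (11, 7) is present — its section is the full 8.5×30 rectangle; Combining (union): the regions partially overlap (shared area 1.75 mm²), so overlapping operands fuse into one piece — 1 connected region. The result has 1 disconnected region.

1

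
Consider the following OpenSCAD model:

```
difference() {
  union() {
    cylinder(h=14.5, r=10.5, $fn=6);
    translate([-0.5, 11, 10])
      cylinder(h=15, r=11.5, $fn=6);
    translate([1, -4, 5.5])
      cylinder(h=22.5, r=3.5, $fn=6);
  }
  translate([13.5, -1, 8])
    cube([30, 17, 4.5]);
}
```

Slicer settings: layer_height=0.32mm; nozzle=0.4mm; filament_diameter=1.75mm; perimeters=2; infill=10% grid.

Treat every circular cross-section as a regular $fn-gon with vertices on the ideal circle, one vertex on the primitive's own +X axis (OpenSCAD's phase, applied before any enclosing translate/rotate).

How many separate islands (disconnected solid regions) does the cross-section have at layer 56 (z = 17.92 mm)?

2

At z = 17.92 mm: the cylinder is not intersected at this z (z outside [0, 14.5]); the cylinder at (-0.5, 11): section is a regular 6-gon, circumradius r=11.5; the r=3.5 cylinder at (1, -4) contributes a regular 6-gon of circumradius 3.5; Merging all regions: the 2 present regions are separate (no shared area or edge), so areas and boundary lengths simply add and each stays a separate island — 2 connected regions; the cube at (13.5, -1) is absent (z outside [8, 12.5]); Subtracting the remaining from the first: none of the subtracted shapes is present at this height, so that combined region is unchanged — 2 connected regions. Overall, the cross-section has 2 separate islands. Island count = 2.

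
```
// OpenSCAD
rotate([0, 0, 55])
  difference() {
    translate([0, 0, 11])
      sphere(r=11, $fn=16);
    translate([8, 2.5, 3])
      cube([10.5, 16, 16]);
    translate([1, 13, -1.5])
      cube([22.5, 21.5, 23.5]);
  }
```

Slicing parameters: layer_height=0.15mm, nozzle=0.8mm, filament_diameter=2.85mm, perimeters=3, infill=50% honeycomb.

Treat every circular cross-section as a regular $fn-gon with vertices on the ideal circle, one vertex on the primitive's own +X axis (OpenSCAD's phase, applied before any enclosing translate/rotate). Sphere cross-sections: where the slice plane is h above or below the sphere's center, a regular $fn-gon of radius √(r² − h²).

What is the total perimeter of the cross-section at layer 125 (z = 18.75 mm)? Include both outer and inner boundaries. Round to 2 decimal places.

At z = 18.75 mm: the r=11 sphere contributes a regular 16-gon of circumradius √(11²−7.75²) = 7.806 (perimeter = 2·16·7.806·sin(180°/16) = 48.73 mm); the cube at (8, 2.5) is present — its section is the full 10.5×16 rectangle (perimeter 53.00 mm); the cube at (1, 13) (footprint 22.5×21.5) is included at this height (perimeter 88.00 mm); After the difference (first − rest): starting from the r=11 sphere, the 10.5×16 cube at (8, 2.5) misses the remaining region (no effect); the 22.5×21.5 cube at (1, 13) misses the remaining region (no effect) — boundary = 48.73 mm; (rotated 55° about Z; rotation is an isometry so areas/perimeters/island counts are preserved). Overall, the cross-section is a single solid region. Total boundary length (outer) = 48.73 mm.

48.73 mm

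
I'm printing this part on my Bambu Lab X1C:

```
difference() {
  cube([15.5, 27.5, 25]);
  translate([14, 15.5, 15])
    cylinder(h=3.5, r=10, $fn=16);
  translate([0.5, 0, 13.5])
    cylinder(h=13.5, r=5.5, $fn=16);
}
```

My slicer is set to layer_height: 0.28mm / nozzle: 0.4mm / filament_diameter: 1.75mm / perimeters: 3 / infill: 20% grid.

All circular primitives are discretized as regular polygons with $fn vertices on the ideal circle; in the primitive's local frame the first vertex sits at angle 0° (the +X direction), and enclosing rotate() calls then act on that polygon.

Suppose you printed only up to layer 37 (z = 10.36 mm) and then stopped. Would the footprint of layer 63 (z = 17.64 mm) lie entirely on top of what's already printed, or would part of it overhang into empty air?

entirely on top

Compare the two slices. At z = 10.36: the cube (footprint 15.5×27.5) is included at this height (area 426.25 mm²); the cylinder at (14, 15.5) is not intersected at this z (z outside [15, 18.5]); the cylinder at (0.5, 0) is absent (z outside [13.5, 27]); After the difference (first − rest): none of the subtracted shapes is present at this height, so the 15.5×27.5 cube is unchanged — area = 426.25 mm². At z = 17.64: the 15.5×27.5 cube contributes its full rectangle (area 426.25 mm²); the cylinder at (14, 15.5): section is a regular 16-gon, circumradius r=10 (area = (16/2)·10.000²·sin(360°/16) = 306.15 mm²); the r=5.5 cylinder at (0.5, 0) contributes a regular 16-gon of circumradius 5.5 (area = (16/2)·5.500²·sin(360°/16) = 92.61 mm²); Subtracting the remaining from the first: starting from the 15.5×27.5 cube (426.25 mm²), the r=10 cylinder at (14, 15.5) partially overlaps it — only the 182.63 mm² overlap (of its 306.15 mm²) is removed, clipping the outline; the r=5.5 cylinder at (0.5, 0) partially overlaps it — only the 25.88 mm² overlap (of its 92.61 mm²) is removed, clipping the outline — area = 217.75 mm². Checking containment: the cross-section at z = 17.64 is a subset of the cross-section at z = 10.36.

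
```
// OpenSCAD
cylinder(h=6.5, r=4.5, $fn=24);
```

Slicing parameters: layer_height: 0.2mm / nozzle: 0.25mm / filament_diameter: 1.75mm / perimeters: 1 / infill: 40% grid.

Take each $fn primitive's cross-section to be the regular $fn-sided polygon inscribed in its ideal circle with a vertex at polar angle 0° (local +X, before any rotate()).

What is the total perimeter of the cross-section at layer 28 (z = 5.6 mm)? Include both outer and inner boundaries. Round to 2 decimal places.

28.19 mm

At z = 5.6 mm: the r=4.5 cylinder gives a regular 24-gon of circumradius 4.5 (constant along its height) (perimeter = 2·24·4.500·sin(180°/24) = 28.19 mm). Overall, the cross-section is a single solid region. Total boundary length (outer) = 28.19 mm.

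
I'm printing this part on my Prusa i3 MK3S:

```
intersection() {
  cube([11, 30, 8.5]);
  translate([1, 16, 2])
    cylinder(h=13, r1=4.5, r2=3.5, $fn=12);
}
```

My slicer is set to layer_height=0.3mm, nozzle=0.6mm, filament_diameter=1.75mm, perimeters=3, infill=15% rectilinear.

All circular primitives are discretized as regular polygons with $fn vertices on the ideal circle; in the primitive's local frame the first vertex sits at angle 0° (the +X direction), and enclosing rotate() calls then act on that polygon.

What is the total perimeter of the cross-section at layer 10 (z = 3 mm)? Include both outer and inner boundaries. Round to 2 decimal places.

At z = 3 mm: the cube is present — its section is the full 11×30 rectangle (perimeter 82.00 mm); the cone at (1, 16) contributes a regular 12-gon of circumradius 4.423 (interpolated between r1=4.5 and r2=3.5 at t=0.077) (perimeter = 2·12·4.423·sin(180°/12) = 27.47 mm); Keeping only the common overlap: the cone at (1, 16) partially overlaps the 11×30 cube; clipping to the common part keeps 37.92 mm² — boundary = 24.12 mm. Overall, the cross-section is a single solid region. Total boundary length (outer) = 24.12 mm.

24.12 mm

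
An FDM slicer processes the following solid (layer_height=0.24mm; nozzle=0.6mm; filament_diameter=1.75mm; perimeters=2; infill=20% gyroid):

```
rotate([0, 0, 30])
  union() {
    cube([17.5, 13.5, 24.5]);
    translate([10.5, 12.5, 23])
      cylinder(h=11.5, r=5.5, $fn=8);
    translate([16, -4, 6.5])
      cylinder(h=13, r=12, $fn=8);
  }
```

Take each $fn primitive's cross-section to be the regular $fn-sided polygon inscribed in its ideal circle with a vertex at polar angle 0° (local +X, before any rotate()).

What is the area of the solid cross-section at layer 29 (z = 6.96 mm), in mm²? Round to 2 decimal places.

At z = 6.96 mm: the cube is present — its section is the full 17.5×13.5 rectangle (area 236.25 mm²); the cylinder at (10.5, 12.5) does not reach this height (z outside [23, 34.5]); the cylinder at (16, -4): section is a regular 8-gon, circumradius r=12 (area = (8/2)·12.000²·sin(360°/8) = 407.29 mm²); Merging all regions: the regions partially overlap — summed areas 643.54 mm² minus the doubly-counted overlap 68.67 mm² gives 574.87 mm² — area = 574.87 mm²; (rotated 30° about Z; rotation is an isometry so areas/perimeters/island counts are preserved). Overall, the cross-section is a single solid region. Net area = 574.87 mm².

574.87 mm²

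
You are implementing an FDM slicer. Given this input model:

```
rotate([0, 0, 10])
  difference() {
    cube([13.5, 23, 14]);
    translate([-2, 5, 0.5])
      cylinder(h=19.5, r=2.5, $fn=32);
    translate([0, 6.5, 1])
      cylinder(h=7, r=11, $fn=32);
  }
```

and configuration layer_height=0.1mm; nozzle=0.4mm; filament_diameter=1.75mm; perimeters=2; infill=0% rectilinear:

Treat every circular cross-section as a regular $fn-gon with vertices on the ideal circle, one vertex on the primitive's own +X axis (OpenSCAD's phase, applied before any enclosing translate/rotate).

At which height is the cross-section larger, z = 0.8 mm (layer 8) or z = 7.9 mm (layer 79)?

Layer 8 (z = 0.8): the 13.5×23 cube contributes its full rectangle (area 310.50 mm²); the cylinder at (-2, 5): section is a regular 32-gon, circumradius r=2.5 (area = (32/2)·2.500²·sin(360°/32) = 19.51 mm²); the cylinder at (0, 6.5) does not reach this height (z outside [1, 8]); Taking the first minus the rest: starting from the 13.5×23 cube (310.50 mm²), the r=2.5 cylinder at (-2, 5) partially overlaps it — only the 1.00 mm² overlap (of its 19.51 mm²) is removed, clipping the outline — area = 309.50 mm²; (rotated 10° about Z; rotation is an isometry so areas/perimeters/island counts are preserved). So its area = 309.50 mm². Layer 79 (z = 7.9): the cube is present — its section is the full 13.5×23 rectangle (area 310.50 mm²); the r=2.5 cylinder at (-2, 5) contributes a regular 32-gon of circumradius 2.5 (area = (32/2)·2.500²·sin(360°/32) = 19.51 mm²); the r=11 cylinder at (0, 6.5) gives a regular 32-gon of circumradius 11 (constant along its height) (area = (32/2)·11.000²·sin(360°/32) = 377.69 mm²); Subtracting the remaining from the first: starting from the 13.5×23 cube (310.50 mm²), the r=2.5 cylinder at (-2, 5) partially overlaps it — only the 1.00 mm² overlap (of its 19.51 mm²) is removed, clipping the outline; the r=11 cylinder at (0, 6.5) partially overlaps it — only the 160.28 mm² overlap (of its 377.69 mm²) is removed, clipping the outline — area = 149.23 mm²; (whole slice rotated 10° about Z — lengths, areas and connectivity unchanged). So its area = 149.23 mm². Layer 8 is larger (309.50 vs 149.23 mm²).

layer 8 (z = 0.8 mm)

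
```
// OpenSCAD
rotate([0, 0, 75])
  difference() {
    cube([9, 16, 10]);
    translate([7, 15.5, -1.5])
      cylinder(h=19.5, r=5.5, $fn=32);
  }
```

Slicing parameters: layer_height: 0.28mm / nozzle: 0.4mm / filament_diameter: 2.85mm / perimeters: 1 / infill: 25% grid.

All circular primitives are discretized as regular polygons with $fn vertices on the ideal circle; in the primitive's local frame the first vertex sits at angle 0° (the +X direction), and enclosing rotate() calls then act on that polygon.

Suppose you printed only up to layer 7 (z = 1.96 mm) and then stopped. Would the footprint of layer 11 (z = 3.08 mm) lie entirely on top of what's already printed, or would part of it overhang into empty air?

Compare the two slices. At z = 1.96: the cube (footprint 9×16) is included at this height (area 144.00 mm²); the cylinder at (7, 15.5): section is a regular 32-gon, circumradius r=5.5 (area = (32/2)·5.500²·sin(360°/32) = 94.42 mm²); Subtracting the remaining from the first: starting from the 9×16 cube (144.00 mm²), the r=5.5 cylinder at (7, 15.5) partially overlaps it — only the 38.06 mm² overlap (of its 94.42 mm²) is removed, clipping the outline — area = 105.94 mm²; (whole slice rotated 75° about Z — lengths, areas and connectivity unchanged). At z = 3.08: the cube (footprint 9×16) is included at this height (area 144.00 mm²); the r=5.5 cylinder at (7, 15.5) gives a regular 32-gon of circumradius 5.5 (constant along its height) (area = (32/2)·5.500²·sin(360°/32) = 94.42 mm²); Subtracting the remaining from the first: starting from the 9×16 cube (144.00 mm²), the r=5.5 cylinder at (7, 15.5) partially overlaps it — only the 38.06 mm² overlap (of its 94.42 mm²) is removed, clipping the outline — area = 105.94 mm²; (rotated 75° about Z; rotation is an isometry so areas/perimeters/island counts are preserved). Checking containment: the cross-section at z = 3.08 is a subset of the cross-section at z = 1.96.

entirely on top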